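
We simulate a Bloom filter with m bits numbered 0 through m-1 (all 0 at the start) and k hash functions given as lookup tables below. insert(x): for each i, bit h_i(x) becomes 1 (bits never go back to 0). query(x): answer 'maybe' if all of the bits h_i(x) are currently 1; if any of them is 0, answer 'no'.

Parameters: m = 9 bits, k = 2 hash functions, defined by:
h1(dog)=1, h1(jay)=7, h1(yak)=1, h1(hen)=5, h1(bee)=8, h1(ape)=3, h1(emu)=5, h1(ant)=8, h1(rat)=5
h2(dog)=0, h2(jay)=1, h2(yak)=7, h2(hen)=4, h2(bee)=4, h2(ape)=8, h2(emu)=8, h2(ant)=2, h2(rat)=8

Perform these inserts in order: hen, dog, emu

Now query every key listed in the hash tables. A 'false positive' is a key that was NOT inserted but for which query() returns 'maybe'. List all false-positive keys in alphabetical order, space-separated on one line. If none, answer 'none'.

Answer: bee rat

Derivation:
Start: bits=000000000
After insert 'hen': sets bits 4 5 -> bits=000011000
After insert 'dog': sets bits 0 1 -> bits=110011000
After insert 'emu': sets bits 5 8 -> bits=110011001
Not inserted: ant ape bee jay rat yak — query each against bits=110011001:
query ant: checks bit2=0, bit8=1 (has a 0) -> no => not a false positive
query ape: checks bit3=0, bit8=1 (has a 0) -> no => not a false positive
query bee: checks bit4=1, bit8=1 (all 1) -> maybe => FALSE POSITIVE
query jay: checks bit1=1, bit7=0 (has a 0) -> no => not a false positive
query rat: checks bit5=1, bit8=1 (all 1) -> maybe => FALSE POSITIVE
query yak: checks bit1=1, bit7=0 (has a 0) -> no => not a false positive
False positives (alphabetical): bee rat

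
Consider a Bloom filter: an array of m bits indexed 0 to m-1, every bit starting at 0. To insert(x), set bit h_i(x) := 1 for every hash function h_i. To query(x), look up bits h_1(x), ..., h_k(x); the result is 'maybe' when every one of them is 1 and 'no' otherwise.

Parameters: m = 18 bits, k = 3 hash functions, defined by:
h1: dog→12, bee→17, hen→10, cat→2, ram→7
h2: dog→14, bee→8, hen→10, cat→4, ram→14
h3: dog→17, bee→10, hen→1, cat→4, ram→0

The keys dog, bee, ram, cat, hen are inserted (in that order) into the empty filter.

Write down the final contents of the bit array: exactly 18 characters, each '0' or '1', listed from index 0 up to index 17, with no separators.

Start: bits=000000000000000000
After insert 'dog': sets bits 12 14 17 -> bits=000000000000101001
After insert 'bee': sets bits 8 10 17 -> bits=000000001010101001
After insert 'ram': sets bits 0 7 14 -> bits=100000011010101001
After insert 'cat': sets bits 2 4 -> bits=101010011010101001
After insert 'hen': sets bits 1 10 -> bits=111010011010101001

Answer: 111010011010101001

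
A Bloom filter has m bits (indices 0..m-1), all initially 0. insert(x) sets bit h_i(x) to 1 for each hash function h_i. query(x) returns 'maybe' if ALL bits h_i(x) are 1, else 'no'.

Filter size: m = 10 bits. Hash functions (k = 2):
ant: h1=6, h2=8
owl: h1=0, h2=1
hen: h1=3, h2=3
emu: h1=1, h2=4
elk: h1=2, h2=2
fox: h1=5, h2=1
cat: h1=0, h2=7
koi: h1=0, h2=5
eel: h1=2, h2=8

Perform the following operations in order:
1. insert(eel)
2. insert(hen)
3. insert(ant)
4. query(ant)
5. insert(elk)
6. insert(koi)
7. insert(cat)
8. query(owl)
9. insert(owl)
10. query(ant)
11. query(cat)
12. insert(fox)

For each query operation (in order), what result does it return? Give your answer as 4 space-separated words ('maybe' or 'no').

Start: bits=0000000000
Op 1: insert eel -> sets bits 2 8 -> bits=0010000010
Op 2: insert hen -> sets bits 3 -> bits=0011000010
Op 3: insert ant -> sets bits 6 8 -> bits=0011001010
Op 4: query ant -> checks bit6=1, bit8=1 (all 1) -> maybe
Op 5: insert elk -> sets bits 2 -> bits=0011001010
Op 6: insert koi -> sets bits 0 5 -> bits=1011011010
Op 7: insert cat -> sets bits 0 7 -> bits=1011011110
Op 8: query owl -> checks bit0=1, bit1=0 (has a 0) -> no
Op 9: insert owl -> sets bits 0 1 -> bits=1111011110
Op 10: query ant -> checks bit6=1, bit8=1 (all 1) -> maybe
Op 11: query cat -> checks bit0=1, bit7=1 (all 1) -> maybe
Op 12: insert fox -> sets bits 1 5 -> bits=1111011110
Query results in order: maybe no maybe maybe

Answer: maybe no maybe maybe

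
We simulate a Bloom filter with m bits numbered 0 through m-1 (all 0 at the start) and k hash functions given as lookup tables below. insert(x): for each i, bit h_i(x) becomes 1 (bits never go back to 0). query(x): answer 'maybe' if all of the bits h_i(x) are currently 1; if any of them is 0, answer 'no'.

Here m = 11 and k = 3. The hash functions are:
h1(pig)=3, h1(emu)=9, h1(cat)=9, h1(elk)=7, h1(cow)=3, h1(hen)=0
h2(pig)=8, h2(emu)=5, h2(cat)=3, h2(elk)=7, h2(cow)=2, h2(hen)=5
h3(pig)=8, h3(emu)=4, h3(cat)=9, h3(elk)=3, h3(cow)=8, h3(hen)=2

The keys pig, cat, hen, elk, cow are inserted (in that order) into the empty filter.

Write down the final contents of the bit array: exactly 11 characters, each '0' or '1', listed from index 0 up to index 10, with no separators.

Start: bits=00000000000
After insert 'pig': sets bits 3 8 -> bits=00010000100
After insert 'cat': sets bits 3 9 -> bits=00010000110
After insert 'hen': sets bits 0 2 5 -> bits=10110100110
After insert 'elk': sets bits 3 7 -> bits=10110101110
After insert 'cow': sets bits 2 3 8 -> bits=10110101110

Answer: 10110101110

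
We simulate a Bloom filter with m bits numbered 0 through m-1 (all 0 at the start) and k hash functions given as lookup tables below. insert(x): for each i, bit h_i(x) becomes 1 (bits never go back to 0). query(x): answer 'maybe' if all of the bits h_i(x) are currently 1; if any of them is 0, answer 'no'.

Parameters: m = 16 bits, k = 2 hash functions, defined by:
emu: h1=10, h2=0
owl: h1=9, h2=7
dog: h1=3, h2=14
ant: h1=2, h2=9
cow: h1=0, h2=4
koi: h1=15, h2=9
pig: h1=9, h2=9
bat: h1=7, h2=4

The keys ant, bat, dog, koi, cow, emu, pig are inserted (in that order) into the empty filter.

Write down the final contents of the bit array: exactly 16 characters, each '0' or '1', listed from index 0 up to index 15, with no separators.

Start: bits=0000000000000000
After insert 'ant': sets bits 2 9 -> bits=0010000001000000
After insert 'bat': sets bits 4 7 -> bits=0010100101000000
After insert 'dog': sets bits 3 14 -> bits=0011100101000010
After insert 'koi': sets bits 9 15 -> bits=0011100101000011
After insert 'cow': sets bits 0 4 -> bits=1011100101000011
After insert 'emu': sets bits 0 10 -> bits=1011100101100011
After insert 'pig': sets bits 9 -> bits=1011100101100011

Answer: 1011100101100011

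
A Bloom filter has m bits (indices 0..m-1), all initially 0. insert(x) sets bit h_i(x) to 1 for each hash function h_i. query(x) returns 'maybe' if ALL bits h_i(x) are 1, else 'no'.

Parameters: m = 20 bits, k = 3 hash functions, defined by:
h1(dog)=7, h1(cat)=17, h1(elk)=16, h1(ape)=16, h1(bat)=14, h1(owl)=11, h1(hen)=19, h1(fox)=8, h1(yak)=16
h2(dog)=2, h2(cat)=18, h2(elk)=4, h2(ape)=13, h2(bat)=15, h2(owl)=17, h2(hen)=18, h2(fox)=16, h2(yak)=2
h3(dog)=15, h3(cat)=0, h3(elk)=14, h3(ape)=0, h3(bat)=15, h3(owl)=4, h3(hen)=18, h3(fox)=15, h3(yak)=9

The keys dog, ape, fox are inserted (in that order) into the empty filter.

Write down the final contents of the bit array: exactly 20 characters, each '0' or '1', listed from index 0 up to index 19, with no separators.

Answer: 10100001100001011000

Derivation:
Start: bits=00000000000000000000
After insert 'dog': sets bits 2 7 15 -> bits=00100001000000010000
After insert 'ape': sets bits 0 13 16 -> bits=10100001000001011000
After insert 'fox': sets bits 8 15 16 -> bits=10100001100001011000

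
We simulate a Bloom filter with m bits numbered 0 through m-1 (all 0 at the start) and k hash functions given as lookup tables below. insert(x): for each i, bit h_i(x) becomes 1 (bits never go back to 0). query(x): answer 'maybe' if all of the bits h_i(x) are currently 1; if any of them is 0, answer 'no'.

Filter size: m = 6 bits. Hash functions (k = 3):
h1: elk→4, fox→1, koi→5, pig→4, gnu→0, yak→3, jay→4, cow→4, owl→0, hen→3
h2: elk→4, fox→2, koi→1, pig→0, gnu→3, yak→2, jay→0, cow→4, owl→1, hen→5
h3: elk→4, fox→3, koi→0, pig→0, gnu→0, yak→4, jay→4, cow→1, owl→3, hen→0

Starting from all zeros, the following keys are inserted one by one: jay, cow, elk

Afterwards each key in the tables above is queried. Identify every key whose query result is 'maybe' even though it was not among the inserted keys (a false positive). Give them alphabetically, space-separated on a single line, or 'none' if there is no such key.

Answer: pig

Derivation:
Start: bits=000000
After insert 'jay': sets bits 0 4 -> bits=100010
After insert 'cow': sets bits 1 4 -> bits=110010
After insert 'elk': sets bits 4 -> bits=110010
Not inserted: fox gnu hen koi owl pig yak — query each against bits=110010:
query fox: checks bit1=1, bit2=0, bit3=0 (has a 0) -> no => not a false positive
query gnu: checks bit0=1, bit3=0 (has a 0) -> no => not a false positive
query hen: checks bit0=1, bit3=0, bit5=0 (has a 0) -> no => not a false positive
query koi: checks bit0=1, bit1=1, bit5=0 (has a 0) -> no => not a false positive
query owl: checks bit0=1, bit1=1, bit3=0 (has a 0) -> no => not a false positive
query pig: checks bit0=1, bit4=1 (all 1) -> maybe => FALSE POSITIVE
query yak: checks bit2=0, bit3=0, bit4=1 (has a 0) -> no => not a false positive
False positives (alphabetical): pig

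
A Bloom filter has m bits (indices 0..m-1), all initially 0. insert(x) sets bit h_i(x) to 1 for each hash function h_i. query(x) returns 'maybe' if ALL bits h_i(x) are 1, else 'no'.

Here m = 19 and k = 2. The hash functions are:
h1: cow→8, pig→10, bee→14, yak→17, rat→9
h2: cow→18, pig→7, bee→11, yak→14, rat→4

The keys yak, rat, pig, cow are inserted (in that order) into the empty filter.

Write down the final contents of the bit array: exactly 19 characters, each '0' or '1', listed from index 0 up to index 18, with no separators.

Answer: 0000100111100010011

Derivation:
Start: bits=0000000000000000000
After insert 'yak': sets bits 14 17 -> bits=0000000000000010010
After insert 'rat': sets bits 4 9 -> bits=0000100001000010010
After insert 'pig': sets bits 7 10 -> bits=0000100101100010010
After insert 'cow': sets bits 8 18 -> bits=0000100111100010011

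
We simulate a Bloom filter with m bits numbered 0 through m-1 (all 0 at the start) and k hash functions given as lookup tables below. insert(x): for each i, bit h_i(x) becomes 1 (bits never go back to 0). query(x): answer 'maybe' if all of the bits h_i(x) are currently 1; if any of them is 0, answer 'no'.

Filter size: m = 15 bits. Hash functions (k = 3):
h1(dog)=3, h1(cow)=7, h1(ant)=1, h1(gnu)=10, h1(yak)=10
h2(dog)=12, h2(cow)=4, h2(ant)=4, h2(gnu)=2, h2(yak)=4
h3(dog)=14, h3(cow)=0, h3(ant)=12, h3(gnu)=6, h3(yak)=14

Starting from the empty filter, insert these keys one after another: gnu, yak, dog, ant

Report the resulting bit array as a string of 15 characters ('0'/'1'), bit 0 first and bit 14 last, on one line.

Answer: 011110100010101

Derivation:
Start: bits=000000000000000
After insert 'gnu': sets bits 2 6 10 -> bits=001000100010000
After insert 'yak': sets bits 4 10 14 -> bits=001010100010001
After insert 'dog': sets bits 3 12 14 -> bits=001110100010101
After insert 'ant': sets bits 1 4 12 -> bits=011110100010101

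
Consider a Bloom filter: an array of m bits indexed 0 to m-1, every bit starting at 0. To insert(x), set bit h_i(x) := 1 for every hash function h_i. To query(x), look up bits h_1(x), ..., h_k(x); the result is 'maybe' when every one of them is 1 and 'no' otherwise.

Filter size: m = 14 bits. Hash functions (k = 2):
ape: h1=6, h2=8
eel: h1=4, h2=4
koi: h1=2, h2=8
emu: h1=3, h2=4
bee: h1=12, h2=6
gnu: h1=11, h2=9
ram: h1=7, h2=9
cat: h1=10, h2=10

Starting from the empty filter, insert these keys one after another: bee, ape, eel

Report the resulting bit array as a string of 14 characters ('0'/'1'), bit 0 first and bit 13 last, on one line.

Answer: 00001010100010

Derivation:
Start: bits=00000000000000
After insert 'bee': sets bits 6 12 -> bits=00000010000010
After insert 'ape': sets bits 6 8 -> bits=00000010100010
After insert 'eel': sets bits 4 -> bits=00001010100010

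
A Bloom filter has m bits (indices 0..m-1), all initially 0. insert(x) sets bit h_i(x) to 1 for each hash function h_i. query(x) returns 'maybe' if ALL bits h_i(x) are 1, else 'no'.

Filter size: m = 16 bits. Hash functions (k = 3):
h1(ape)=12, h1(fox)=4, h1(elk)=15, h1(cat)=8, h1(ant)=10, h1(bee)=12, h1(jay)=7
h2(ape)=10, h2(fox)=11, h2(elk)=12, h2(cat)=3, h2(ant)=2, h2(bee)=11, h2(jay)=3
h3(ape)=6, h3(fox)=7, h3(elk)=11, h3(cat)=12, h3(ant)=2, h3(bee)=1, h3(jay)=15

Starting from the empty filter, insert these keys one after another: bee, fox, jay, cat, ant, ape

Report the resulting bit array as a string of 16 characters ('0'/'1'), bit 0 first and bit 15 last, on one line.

Answer: 0111101110111001

Derivation:
Start: bits=0000000000000000
After insert 'bee': sets bits 1 11 12 -> bits=0100000000011000
After insert 'fox': sets bits 4 7 11 -> bits=0100100100011000
After insert 'jay': sets bits 3 7 15 -> bits=0101100100011001
After insert 'cat': sets bits 3 8 12 -> bits=0101100110011001
After insert 'ant': sets bits 2 10 -> bits=0111100110111001
After insert 'ape': sets bits 6 10 12 -> bits=0111101110111001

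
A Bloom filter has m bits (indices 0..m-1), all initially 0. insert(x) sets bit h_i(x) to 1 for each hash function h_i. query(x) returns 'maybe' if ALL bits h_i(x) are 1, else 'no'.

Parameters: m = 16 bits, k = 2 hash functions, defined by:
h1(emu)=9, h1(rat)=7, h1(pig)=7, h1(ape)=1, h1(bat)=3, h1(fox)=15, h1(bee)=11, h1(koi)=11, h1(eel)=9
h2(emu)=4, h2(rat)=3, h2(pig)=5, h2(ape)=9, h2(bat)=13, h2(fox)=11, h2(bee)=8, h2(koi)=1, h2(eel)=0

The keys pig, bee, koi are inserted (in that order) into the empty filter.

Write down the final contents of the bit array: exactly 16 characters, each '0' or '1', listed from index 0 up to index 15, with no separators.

Answer: 0100010110010000

Derivation:
Start: bits=0000000000000000
After insert 'pig': sets bits 5 7 -> bits=0000010100000000
After insert 'bee': sets bits 8 11 -> bits=0000010110010000
After insert 'koi': sets bits 1 11 -> bits=0100010110010000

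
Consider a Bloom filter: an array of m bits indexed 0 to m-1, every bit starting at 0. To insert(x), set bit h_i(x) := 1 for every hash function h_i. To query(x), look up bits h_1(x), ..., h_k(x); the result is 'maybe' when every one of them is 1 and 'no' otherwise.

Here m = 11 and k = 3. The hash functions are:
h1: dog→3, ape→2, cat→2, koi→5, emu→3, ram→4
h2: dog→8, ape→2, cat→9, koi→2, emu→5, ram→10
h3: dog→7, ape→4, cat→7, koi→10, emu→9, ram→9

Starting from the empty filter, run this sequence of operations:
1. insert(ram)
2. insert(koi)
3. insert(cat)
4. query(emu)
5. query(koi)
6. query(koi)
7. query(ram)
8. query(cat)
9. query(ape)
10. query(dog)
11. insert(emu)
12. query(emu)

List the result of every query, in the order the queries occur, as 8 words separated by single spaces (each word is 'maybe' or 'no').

Answer: no maybe maybe maybe maybe maybe no maybe

Derivation:
Start: bits=00000000000
Op 1: insert ram -> sets bits 4 9 10 -> bits=00001000011
Op 2: insert koi -> sets bits 2 5 10 -> bits=00101100011
Op 3: insert cat -> sets bits 2 7 9 -> bits=00101101011
Op 4: query emu -> checks bit3=0, bit5=1, bit9=1 (has a 0) -> no
Op 5: query koi -> checks bit2=1, bit5=1, bit10=1 (all 1) -> maybe
Op 6: query koi -> checks bit2=1, bit5=1, bit10=1 (all 1) -> maybe
Op 7: query ram -> checks bit4=1, bit9=1, bit10=1 (all 1) -> maybe
Op 8: query cat -> checks bit2=1, bit7=1, bit9=1 (all 1) -> maybe
Op 9: query ape -> checks bit2=1, bit4=1 (all 1) -> maybe
Op 10: query dog -> checks bit3=0, bit7=1, bit8=0 (has a 0) -> no
Op 11: insert emu -> sets bits 3 5 9 -> bits=00111101011
Op 12: query emu -> checks bit3=1, bit5=1, bit9=1 (all 1) -> maybe
Query results in order: no maybe maybe maybe maybe maybe no maybe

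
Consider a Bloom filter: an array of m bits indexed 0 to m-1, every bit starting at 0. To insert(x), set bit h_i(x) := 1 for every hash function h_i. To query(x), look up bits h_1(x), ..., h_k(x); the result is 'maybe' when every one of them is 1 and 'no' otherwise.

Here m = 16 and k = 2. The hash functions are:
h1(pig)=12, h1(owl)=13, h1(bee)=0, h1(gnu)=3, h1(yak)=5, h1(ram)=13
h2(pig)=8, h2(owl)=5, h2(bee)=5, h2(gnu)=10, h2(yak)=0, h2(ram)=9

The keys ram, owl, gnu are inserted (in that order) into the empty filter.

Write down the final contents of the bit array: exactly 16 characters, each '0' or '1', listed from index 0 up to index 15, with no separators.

Start: bits=0000000000000000
After insert 'ram': sets bits 9 13 -> bits=0000000001000100
After insert 'owl': sets bits 5 13 -> bits=0000010001000100
After insert 'gnu': sets bits 3 10 -> bits=0001010001100100

Answer: 0001010001100100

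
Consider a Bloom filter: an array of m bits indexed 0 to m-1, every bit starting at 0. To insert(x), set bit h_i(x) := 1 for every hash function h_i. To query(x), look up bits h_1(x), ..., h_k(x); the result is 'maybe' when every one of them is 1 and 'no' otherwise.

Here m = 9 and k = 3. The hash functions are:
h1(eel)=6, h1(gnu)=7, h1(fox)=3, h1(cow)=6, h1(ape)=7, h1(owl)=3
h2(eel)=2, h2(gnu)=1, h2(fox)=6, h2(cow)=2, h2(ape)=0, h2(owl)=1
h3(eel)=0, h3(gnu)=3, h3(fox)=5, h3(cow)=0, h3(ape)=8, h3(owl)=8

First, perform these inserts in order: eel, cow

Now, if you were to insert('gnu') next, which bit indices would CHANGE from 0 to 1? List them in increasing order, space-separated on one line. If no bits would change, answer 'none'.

Answer: 1 3 7

Derivation:
Start: bits=000000000
After insert 'eel': sets bits 0 2 6 -> bits=101000100
After insert 'cow': sets bits 0 2 6 -> bits=101000100
insert 'gnu' would touch bits 1 3 7; currently bit1=0, bit3=0, bit7=0
Bits that are 0 among those (would change 0->1): 1 3 7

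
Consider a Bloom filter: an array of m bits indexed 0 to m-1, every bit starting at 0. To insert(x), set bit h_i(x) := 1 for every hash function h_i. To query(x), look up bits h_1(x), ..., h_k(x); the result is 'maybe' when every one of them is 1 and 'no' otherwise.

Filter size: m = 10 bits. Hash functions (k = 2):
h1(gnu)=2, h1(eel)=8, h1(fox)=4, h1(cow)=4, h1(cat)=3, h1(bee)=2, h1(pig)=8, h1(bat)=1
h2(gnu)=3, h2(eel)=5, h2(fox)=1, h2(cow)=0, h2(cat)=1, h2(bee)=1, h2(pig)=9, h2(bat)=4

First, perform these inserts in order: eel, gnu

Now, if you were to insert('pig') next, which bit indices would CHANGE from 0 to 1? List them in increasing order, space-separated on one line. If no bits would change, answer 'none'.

Answer: 9

Derivation:
Start: bits=0000000000
After insert 'eel': sets bits 5 8 -> bits=0000010010
After insert 'gnu': sets bits 2 3 -> bits=0011010010
insert 'pig' would touch bits 8 9; currently bit8=1, bit9=0
Bits that are 0 among those (would change 0->1): 9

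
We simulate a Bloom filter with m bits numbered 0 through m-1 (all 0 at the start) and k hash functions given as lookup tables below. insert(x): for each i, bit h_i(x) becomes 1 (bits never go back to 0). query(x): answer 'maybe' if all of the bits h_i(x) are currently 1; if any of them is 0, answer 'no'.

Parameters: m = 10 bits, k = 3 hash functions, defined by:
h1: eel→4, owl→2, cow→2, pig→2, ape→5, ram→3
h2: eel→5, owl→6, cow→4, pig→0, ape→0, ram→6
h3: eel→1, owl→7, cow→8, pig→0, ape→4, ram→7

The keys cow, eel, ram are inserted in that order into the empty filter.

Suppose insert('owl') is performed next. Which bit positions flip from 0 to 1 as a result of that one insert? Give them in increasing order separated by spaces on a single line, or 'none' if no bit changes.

Start: bits=0000000000
After insert 'cow': sets bits 2 4 8 -> bits=0010100010
After insert 'eel': sets bits 1 4 5 -> bits=0110110010
After insert 'ram': sets bits 3 6 7 -> bits=0111111110
insert 'owl' would touch bits 2 6 7; currently bit2=1, bit6=1, bit7=1
Bits that are 0 among those (would change 0->1): none

Answer: none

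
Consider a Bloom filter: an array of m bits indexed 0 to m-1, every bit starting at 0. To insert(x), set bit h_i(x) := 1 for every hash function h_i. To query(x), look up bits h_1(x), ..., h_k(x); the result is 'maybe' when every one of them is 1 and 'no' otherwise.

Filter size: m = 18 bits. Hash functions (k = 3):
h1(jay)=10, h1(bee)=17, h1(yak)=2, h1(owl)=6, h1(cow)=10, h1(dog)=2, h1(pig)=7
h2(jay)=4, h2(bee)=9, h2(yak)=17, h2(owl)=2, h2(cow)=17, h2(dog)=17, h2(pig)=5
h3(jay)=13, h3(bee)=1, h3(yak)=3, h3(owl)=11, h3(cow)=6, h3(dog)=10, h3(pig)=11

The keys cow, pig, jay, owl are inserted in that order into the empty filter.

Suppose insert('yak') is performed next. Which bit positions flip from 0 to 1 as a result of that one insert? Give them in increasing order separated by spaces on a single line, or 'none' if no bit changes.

Start: bits=000000000000000000
After insert 'cow': sets bits 6 10 17 -> bits=000000100010000001
After insert 'pig': sets bits 5 7 11 -> bits=000001110011000001
After insert 'jay': sets bits 4 10 13 -> bits=000011110011010001
After insert 'owl': sets bits 2 6 11 -> bits=001011110011010001
insert 'yak' would touch bits 2 3 17; currently bit2=1, bit3=0, bit17=1
Bits that are 0 among those (would change 0->1): 3

Answer: 3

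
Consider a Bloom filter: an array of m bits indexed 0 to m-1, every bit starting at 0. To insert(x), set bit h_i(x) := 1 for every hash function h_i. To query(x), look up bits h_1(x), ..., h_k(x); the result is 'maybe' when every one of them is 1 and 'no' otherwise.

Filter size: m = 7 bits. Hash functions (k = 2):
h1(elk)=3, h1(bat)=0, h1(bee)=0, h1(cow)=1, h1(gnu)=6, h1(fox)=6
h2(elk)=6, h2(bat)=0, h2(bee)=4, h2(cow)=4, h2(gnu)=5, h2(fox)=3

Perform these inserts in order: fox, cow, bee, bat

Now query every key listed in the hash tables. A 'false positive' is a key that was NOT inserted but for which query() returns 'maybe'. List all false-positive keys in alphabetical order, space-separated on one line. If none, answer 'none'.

Answer: elk

Derivation:
Start: bits=0000000
After insert 'fox': sets bits 3 6 -> bits=0001001
After insert 'cow': sets bits 1 4 -> bits=0101101
After insert 'bee': sets bits 0 4 -> bits=1101101
After insert 'bat': sets bits 0 -> bits=1101101
Not inserted: elk gnu — query each against bits=1101101:
query elk: checks bit3=1, bit6=1 (all 1) -> maybe => FALSE POSITIVE
query gnu: checks bit5=0, bit6=1 (has a 0) -> no => not a false positive
False positives (alphabetical): elk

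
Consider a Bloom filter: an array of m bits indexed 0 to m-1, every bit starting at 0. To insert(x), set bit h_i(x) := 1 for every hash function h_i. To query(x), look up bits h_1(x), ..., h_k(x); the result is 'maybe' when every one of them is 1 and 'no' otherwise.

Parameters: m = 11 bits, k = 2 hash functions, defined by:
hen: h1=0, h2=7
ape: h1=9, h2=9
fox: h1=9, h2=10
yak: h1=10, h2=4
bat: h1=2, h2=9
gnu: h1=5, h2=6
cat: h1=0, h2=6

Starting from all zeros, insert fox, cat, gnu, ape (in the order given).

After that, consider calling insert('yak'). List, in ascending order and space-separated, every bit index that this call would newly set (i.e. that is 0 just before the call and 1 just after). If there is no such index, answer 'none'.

Answer: 4

Derivation:
Start: bits=00000000000
After insert 'fox': sets bits 9 10 -> bits=00000000011
After insert 'cat': sets bits 0 6 -> bits=10000010011
After insert 'gnu': sets bits 5 6 -> bits=10000110011
After insert 'ape': sets bits 9 -> bits=10000110011
insert 'yak' would touch bits 4 10; currently bit4=0, bit10=1
Bits that are 0 among those (would change 0->1): 4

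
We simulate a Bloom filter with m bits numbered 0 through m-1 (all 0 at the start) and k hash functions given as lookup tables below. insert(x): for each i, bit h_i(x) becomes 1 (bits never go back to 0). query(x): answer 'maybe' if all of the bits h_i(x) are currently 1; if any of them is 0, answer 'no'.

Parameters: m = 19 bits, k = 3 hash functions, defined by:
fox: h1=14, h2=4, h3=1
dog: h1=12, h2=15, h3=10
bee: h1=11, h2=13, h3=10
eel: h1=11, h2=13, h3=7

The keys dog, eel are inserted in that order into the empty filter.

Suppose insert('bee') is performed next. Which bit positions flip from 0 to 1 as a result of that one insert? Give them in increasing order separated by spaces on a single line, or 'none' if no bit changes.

Answer: none

Derivation:
Start: bits=0000000000000000000
After insert 'dog': sets bits 10 12 15 -> bits=0000000000101001000
After insert 'eel': sets bits 7 11 13 -> bits=0000000100111101000
insert 'bee' would touch bits 10 11 13; currently bit10=1, bit11=1, bit13=1
Bits that are 0 among those (would change 0->1): none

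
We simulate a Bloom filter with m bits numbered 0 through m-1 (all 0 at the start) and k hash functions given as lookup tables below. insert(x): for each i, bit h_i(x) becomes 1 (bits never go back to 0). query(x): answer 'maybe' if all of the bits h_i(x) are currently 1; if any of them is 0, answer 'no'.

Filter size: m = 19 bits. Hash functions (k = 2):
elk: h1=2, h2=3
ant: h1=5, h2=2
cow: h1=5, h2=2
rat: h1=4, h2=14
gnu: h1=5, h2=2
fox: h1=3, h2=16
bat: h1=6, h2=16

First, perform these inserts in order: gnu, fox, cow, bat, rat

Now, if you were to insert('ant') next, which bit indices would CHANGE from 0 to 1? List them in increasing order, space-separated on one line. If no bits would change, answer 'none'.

Start: bits=0000000000000000000
After insert 'gnu': sets bits 2 5 -> bits=0010010000000000000
After insert 'fox': sets bits 3 16 -> bits=0011010000000000100
After insert 'cow': sets bits 2 5 -> bits=0011010000000000100
After insert 'bat': sets bits 6 16 -> bits=0011011000000000100
After insert 'rat': sets bits 4 14 -> bits=0011111000000010100
insert 'ant' would touch bits 2 5; currently bit2=1, bit5=1
Bits that are 0 among those (would change 0->1): none

Answer: none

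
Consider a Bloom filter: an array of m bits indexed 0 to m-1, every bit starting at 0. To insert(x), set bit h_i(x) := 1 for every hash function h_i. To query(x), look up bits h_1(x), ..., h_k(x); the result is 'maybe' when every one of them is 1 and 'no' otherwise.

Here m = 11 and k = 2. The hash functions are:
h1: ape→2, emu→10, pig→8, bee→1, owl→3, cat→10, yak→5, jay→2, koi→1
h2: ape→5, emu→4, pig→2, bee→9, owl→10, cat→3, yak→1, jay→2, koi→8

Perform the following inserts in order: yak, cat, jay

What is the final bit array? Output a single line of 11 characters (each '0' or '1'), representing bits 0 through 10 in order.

Start: bits=00000000000
After insert 'yak': sets bits 1 5 -> bits=01000100000
After insert 'cat': sets bits 3 10 -> bits=01010100001
After insert 'jay': sets bits 2 -> bits=01110100001

Answer: 01110100001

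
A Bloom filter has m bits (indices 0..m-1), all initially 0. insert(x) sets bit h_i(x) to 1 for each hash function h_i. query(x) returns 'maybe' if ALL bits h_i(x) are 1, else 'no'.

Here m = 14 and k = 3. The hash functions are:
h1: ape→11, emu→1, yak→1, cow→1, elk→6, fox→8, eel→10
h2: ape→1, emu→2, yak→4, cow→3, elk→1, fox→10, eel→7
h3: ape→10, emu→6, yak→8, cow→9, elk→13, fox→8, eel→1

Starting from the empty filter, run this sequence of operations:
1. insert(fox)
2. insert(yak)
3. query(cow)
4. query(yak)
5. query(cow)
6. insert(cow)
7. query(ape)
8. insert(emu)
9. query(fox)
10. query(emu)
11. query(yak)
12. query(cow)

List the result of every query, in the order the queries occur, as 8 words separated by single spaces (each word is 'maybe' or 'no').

Answer: no maybe no no maybe maybe maybe maybe

Derivation:
Start: bits=00000000000000
Op 1: insert fox -> sets bits 8 10 -> bits=00000000101000
Op 2: insert yak -> sets bits 1 4 8 -> bits=01001000101000
Op 3: query cow -> checks bit1=1, bit3=0, bit9=0 (has a 0) -> no
Op 4: query yak -> checks bit1=1, bit4=1, bit8=1 (all 1) -> maybe
Op 5: query cow -> checks bit1=1, bit3=0, bit9=0 (has a 0) -> no
Op 6: insert cow -> sets bits 1 3 9 -> bits=01011000111000
Op 7: query ape -> checks bit1=1, bit10=1, bit11=0 (has a 0) -> no
Op 8: insert emu -> sets bits 1 2 6 -> bits=01111010111000
Op 9: query fox -> checks bit8=1, bit10=1 (all 1) -> maybe
Op 10: query emu -> checks bit1=1, bit2=1, bit6=1 (all 1) -> maybe
Op 11: query yak -> checks bit1=1, bit4=1, bit8=1 (all 1) -> maybe
Op 12: query cow -> checks bit1=1, bit3=1, bit9=1 (all 1) -> maybe
Query results in order: no maybe no no maybe maybe maybe maybe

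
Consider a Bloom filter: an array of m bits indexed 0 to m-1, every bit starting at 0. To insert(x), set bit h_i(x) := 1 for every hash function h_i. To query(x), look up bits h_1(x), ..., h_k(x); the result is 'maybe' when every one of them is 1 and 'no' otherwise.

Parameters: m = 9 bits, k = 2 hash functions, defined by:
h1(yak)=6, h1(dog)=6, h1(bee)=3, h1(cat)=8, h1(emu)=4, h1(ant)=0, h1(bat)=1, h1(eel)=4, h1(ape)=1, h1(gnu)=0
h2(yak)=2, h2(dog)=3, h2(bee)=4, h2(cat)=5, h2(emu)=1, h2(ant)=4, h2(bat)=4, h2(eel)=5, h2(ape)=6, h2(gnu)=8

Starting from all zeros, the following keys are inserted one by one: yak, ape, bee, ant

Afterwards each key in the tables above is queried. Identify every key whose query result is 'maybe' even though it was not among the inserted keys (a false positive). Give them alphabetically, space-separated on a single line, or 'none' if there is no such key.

Answer: bat dog emu

Derivation:
Start: bits=000000000
After insert 'yak': sets bits 2 6 -> bits=001000100
After insert 'ape': sets bits 1 6 -> bits=011000100
After insert 'bee': sets bits 3 4 -> bits=011110100
After insert 'ant': sets bits 0 4 -> bits=111110100
Not inserted: bat cat dog eel emu gnu — query each against bits=111110100:
query bat: checks bit1=1, bit4=1 (all 1) -> maybe => FALSE POSITIVE
query cat: checks bit5=0, bit8=0 (has a 0) -> no => not a false positive
query dog: checks bit3=1, bit6=1 (all 1) -> maybe => FALSE POSITIVE
query eel: checks bit4=1, bit5=0 (has a 0) -> no => not a false positive
query emu: checks bit1=1, bit4=1 (all 1) -> maybe => FALSE POSITIVE
query gnu: checks bit0=1, bit8=0 (has a 0) -> no => not a false positive
False positives (alphabetical): bat dog emu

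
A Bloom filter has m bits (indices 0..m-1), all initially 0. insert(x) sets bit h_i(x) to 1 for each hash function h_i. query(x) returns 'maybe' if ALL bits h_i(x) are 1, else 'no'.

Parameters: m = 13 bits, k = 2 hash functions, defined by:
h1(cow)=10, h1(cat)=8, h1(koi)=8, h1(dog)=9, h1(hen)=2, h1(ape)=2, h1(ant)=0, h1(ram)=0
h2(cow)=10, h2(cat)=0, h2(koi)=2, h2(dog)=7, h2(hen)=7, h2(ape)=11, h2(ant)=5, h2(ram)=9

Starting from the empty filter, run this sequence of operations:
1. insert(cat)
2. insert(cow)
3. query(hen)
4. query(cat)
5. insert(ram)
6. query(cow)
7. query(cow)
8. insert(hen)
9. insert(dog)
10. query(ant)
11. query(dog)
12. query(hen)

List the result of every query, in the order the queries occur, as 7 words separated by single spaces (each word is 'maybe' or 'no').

Answer: no maybe maybe maybe no maybe maybe

Derivation:
Start: bits=0000000000000
Op 1: insert cat -> sets bits 0 8 -> bits=1000000010000
Op 2: insert cow -> sets bits 10 -> bits=1000000010100
Op 3: query hen -> checks bit2=0, bit7=0 (has a 0) -> no
Op 4: query cat -> checks bit0=1, bit8=1 (all 1) -> maybe
Op 5: insert ram -> sets bits 0 9 -> bits=1000000011100
Op 6: query cow -> checks bit10=1 (all 1) -> maybe
Op 7: query cow -> checks bit10=1 (all 1) -> maybe
Op 8: insert hen -> sets bits 2 7 -> bits=1010000111100
Op 9: insert dog -> sets bits 7 9 -> bits=1010000111100
Op 10: query ant -> checks bit0=1, bit5=0 (has a 0) -> no
Op 11: query dog -> checks bit7=1, bit9=1 (all 1) -> maybe
Op 12: query hen -> checks bit2=1, bit7=1 (all 1) -> maybe
Query results in order: no maybe maybe maybe no maybe maybe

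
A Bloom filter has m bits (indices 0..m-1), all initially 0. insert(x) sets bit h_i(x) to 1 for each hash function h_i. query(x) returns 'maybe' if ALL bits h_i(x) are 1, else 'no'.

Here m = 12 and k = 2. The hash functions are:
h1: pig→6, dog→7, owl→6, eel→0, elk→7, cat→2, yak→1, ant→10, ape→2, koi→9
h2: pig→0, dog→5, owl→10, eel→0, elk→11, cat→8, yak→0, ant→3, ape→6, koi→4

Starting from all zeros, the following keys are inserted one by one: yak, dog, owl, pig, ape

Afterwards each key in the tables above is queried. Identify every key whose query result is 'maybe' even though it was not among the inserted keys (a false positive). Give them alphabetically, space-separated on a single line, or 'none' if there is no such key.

Answer: eel

Derivation:
Start: bits=000000000000
After insert 'yak': sets bits 0 1 -> bits=110000000000
After insert 'dog': sets bits 5 7 -> bits=110001010000
After insert 'owl': sets bits 6 10 -> bits=110001110010
After insert 'pig': sets bits 0 6 -> bits=110001110010
After insert 'ape': sets bits 2 6 -> bits=111001110010
Not inserted: ant cat eel elk koi — query each against bits=111001110010:
query ant: checks bit3=0, bit10=1 (has a 0) -> no => not a false positive
query cat: checks bit2=1, bit8=0 (has a 0) -> no => not a false positive
query eel: checks bit0=1 (all 1) -> maybe => FALSE POSITIVE
query elk: checks bit7=1, bit11=0 (has a 0) -> no => not a false positive
query koi: checks bit4=0, bit9=0 (has a 0) -> no => not a false positive
False positives (alphabetical): eel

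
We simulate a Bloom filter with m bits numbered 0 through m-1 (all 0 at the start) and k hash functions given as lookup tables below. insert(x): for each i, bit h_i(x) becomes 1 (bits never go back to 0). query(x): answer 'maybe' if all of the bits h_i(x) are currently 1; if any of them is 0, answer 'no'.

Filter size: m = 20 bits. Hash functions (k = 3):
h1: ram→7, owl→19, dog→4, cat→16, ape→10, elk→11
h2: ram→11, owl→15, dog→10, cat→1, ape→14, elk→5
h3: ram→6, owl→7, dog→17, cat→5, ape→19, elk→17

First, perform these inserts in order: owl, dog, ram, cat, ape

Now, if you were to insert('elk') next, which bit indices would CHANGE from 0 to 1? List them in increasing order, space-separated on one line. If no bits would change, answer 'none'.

Answer: none

Derivation:
Start: bits=00000000000000000000
After insert 'owl': sets bits 7 15 19 -> bits=00000001000000010001
After insert 'dog': sets bits 4 10 17 -> bits=00001001001000010101
After insert 'ram': sets bits 6 7 11 -> bits=00001011001100010101
After insert 'cat': sets bits 1 5 16 -> bits=01001111001100011101
After insert 'ape': sets bits 10 14 19 -> bits=01001111001100111101
insert 'elk' would touch bits 5 11 17; currently bit5=1, bit11=1, bit17=1
Bits that are 0 among those (would change 0->1): none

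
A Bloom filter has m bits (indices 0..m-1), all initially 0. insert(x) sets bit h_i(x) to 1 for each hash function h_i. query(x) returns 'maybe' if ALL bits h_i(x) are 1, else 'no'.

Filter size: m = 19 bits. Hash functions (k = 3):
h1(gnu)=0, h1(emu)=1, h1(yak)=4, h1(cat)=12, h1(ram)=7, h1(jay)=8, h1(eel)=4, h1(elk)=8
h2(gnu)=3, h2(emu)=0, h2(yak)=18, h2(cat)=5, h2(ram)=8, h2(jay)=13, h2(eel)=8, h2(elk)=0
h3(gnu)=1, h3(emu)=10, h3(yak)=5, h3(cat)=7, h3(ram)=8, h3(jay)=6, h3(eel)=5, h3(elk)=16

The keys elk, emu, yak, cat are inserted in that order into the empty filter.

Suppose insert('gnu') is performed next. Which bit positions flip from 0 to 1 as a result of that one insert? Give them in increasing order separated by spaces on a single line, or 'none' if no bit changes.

Start: bits=0000000000000000000
After insert 'elk': sets bits 0 8 16 -> bits=1000000010000000100
After insert 'emu': sets bits 0 1 10 -> bits=1100000010100000100
After insert 'yak': sets bits 4 5 18 -> bits=1100110010100000101
After insert 'cat': sets bits 5 7 12 -> bits=1100110110101000101
insert 'gnu' would touch bits 0 1 3; currently bit0=1, bit1=1, bit3=0
Bits that are 0 among those (would change 0->1): 3

Answer: 3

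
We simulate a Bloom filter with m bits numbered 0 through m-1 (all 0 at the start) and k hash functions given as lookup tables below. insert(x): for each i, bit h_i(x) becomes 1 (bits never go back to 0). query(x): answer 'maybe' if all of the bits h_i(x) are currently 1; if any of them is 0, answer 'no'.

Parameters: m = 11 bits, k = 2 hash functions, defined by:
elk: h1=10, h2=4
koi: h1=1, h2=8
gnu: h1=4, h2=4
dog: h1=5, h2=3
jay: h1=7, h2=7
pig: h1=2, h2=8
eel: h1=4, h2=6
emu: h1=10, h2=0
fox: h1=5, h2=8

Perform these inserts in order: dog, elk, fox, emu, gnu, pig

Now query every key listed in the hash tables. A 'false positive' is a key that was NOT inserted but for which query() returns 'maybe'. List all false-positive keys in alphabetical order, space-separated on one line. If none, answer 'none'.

Start: bits=00000000000
After insert 'dog': sets bits 3 5 -> bits=00010100000
After insert 'elk': sets bits 4 10 -> bits=00011100001
After insert 'fox': sets bits 5 8 -> bits=00011100101
After insert 'emu': sets bits 0 10 -> bits=10011100101
After insert 'gnu': sets bits 4 -> bits=10011100101
After insert 'pig': sets bits 2 8 -> bits=10111100101
Not inserted: eel jay koi — query each against bits=10111100101:
query eel: checks bit4=1, bit6=0 (has a 0) -> no => not a false positive
query jay: checks bit7=0 (has a 0) -> no => not a false positive
query koi: checks bit1=0, bit8=1 (has a 0) -> no => not a false positive
False positives (alphabetical): none

Answer: none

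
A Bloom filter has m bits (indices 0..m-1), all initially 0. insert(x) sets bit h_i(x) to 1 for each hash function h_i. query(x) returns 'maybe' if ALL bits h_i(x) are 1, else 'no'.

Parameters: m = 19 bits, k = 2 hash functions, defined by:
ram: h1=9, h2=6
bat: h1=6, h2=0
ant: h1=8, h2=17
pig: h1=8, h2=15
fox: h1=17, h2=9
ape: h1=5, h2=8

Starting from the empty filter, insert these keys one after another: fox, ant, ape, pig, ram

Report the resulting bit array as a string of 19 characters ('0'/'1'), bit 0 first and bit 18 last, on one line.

Answer: 0000011011000001010

Derivation:
Start: bits=0000000000000000000
After insert 'fox': sets bits 9 17 -> bits=0000000001000000010
After insert 'ant': sets bits 8 17 -> bits=0000000011000000010
After insert 'ape': sets bits 5 8 -> bits=0000010011000000010
After insert 'pig': sets bits 8 15 -> bits=0000010011000001010
After insert 'ram': sets bits 6 9 -> bits=0000011011000001010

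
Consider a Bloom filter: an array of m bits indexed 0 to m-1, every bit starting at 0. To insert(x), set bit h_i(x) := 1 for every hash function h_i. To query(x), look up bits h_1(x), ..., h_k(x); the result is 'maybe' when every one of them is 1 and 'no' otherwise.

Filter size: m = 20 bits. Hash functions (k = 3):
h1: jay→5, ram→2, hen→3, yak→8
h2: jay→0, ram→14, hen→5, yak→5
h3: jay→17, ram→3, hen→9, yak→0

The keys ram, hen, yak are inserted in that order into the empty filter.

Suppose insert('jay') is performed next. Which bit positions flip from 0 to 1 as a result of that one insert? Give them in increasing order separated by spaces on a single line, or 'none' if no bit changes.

Answer: 17

Derivation:
Start: bits=00000000000000000000
After insert 'ram': sets bits 2 3 14 -> bits=00110000000000100000
After insert 'hen': sets bits 3 5 9 -> bits=00110100010000100000
After insert 'yak': sets bits 0 5 8 -> bits=10110100110000100000
insert 'jay' would touch bits 0 5 17; currently bit0=1, bit5=1, bit17=0
Bits that are 0 among those (would change 0->1): 17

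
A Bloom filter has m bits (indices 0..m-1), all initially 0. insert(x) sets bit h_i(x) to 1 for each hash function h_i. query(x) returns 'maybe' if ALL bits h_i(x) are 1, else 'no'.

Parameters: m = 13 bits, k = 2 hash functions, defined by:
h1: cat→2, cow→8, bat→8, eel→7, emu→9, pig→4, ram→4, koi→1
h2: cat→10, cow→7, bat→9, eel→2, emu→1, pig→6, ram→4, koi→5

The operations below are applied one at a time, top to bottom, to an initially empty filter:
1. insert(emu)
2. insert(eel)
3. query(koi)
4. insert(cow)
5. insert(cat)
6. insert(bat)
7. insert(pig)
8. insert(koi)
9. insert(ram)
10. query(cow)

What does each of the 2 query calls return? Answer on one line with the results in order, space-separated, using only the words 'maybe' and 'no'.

Start: bits=0000000000000
Op 1: insert emu -> sets bits 1 9 -> bits=0100000001000
Op 2: insert eel -> sets bits 2 7 -> bits=0110000101000
Op 3: query koi -> checks bit1=1, bit5=0 (has a 0) -> no
Op 4: insert cow -> sets bits 7 8 -> bits=0110000111000
Op 5: insert cat -> sets bits 2 10 -> bits=0110000111100
Op 6: insert bat -> sets bits 8 9 -> bits=0110000111100
Op 7: insert pig -> sets bits 4 6 -> bits=0110101111100
Op 8: insert koi -> sets bits 1 5 -> bits=0110111111100
Op 9: insert ram -> sets bits 4 -> bits=0110111111100
Op 10: query cow -> checks bit7=1, bit8=1 (all 1) -> maybe
Query results in order: no maybe

Answer: no maybe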